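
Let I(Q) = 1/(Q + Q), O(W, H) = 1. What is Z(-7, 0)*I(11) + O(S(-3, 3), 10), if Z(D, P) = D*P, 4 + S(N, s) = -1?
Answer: 1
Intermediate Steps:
S(N, s) = -5 (S(N, s) = -4 - 1 = -5)
I(Q) = 1/(2*Q)
Z(-7, 0)*I(11) + O(S(-3, 3), 10) = (-7*0)*((½)/11) + 1 = 0*((½)*(1/11)) + 1 = 0*(1/22) + 1 = 0 + 1 = 1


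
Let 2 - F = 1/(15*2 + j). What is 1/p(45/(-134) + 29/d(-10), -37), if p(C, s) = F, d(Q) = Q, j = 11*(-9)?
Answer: 69/139 ≈ 0.49640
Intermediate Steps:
j = -99
F = 139/69 (F = 2 - 1/(15*2 - 99) = 2 - 1/(30 - 99) = 2 - 1/(-69) = 2 - 1*(-1/69) = 2 + 1/69 = 139/69 ≈ 2.0145)
p(C, s) = 139/69
1/p(45/(-134) + 29/d(-10), -37) = 1/(139/69) = 69/139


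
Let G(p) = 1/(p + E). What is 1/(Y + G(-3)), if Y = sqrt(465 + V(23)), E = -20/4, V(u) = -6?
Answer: 8/29375 + 192*sqrt(51)/29375 ≈ 0.046950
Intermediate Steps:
E = -5 (E = -20*1/4 = -5)
Y = 3*sqrt(51) (Y = sqrt(465 - 6) = sqrt(459) = 3*sqrt(51) ≈ 21.424)
G(p) = 1/(-5 + p) (G(p) = 1/(p - 5) = 1/(-5 + p))
1/(Y + G(-3)) = 1/(3*sqrt(51) + 1/(-5 - 3)) = 1/(3*sqrt(51) + 1/(-8)) = 1/(3*sqrt(51) - 1/8) = 1/(-1/8 + 3*sqrt(51))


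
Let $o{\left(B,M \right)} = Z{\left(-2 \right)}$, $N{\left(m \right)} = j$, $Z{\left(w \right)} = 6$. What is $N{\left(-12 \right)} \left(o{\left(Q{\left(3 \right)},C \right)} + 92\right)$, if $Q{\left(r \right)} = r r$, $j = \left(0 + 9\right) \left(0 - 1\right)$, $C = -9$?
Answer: $-882$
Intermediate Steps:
$j = -9$ ($j = 9 \left(-1\right) = -9$)
$N{\left(m \right)} = -9$
$Q{\left(r \right)} = r^{2}$
$o{\left(B,M \right)} = 6$
$N{\left(-12 \right)} \left(o{\left(Q{\left(3 \right)},C \right)} + 92\right) = - 9 \left(6 + 92\right) = \left(-9\right) 98 = -882$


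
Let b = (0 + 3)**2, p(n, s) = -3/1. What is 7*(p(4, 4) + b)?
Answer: 42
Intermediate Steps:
p(n, s) = -3 (p(n, s) = -3*1 = -3)
b = 9 (b = 3**2 = 9)
7*(p(4, 4) + b) = 7*(-3 + 9) = 7*6 = 42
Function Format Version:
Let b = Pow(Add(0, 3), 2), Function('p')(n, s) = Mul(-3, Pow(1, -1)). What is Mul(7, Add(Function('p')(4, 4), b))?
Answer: 42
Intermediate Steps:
Function('p')(n, s) = -3 (Function('p')(n, s) = Mul(-3, 1) = -3)
b = 9 (b = Pow(3, 2) = 9)
Mul(7, Add(Function('p')(4, 4), b)) = Mul(7, Add(-3, 9)) = Mul(7, 6) = 42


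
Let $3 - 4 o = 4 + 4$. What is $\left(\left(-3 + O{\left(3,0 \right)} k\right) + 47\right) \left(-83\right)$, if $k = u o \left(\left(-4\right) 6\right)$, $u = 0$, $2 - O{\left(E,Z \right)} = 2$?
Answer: $-3652$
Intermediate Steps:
$o = - \frac{5}{4}$ ($o = \frac{3}{4} - \frac{4 + 4}{4} = \frac{3}{4} - 2 = - \frac{5}{4} \approx -1.25$)
$O{\left(E,Z \right)} = 0$ ($O{\left(E,Z \right)} = 2 - 2 = 0$)
$k = 0$ ($k = 0 \left(- \frac{5}{4}\right) \left(\left(-4\right) 6\right) = 0 \left(-24\right) = 0$)
$\left(\left(-3 + O{\left(3,0 \right)} k\right) + 47\right) \left(-83\right) = \left(\left(-3 + 0 \cdot 0\right) + 47\right) \left(-83\right) = \left(\left(-3 + 0\right) + 47\right) \left(-83\right) = \left(-3 + 47\right) \left(-83\right) = 44 \left(-83\right) = -3652$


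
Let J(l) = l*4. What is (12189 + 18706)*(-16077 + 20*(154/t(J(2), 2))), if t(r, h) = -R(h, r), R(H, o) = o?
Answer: -508593490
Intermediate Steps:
J(l) = 4*l
t(r, h) = -r
(12189 + 18706)*(-16077 + 20*(154/t(J(2), 2))) = (12189 + 18706)*(-16077 + 20*(154/((-4*2)))) = 30895*(-16077 + 20*(154/((-1*8)))) = 30895*(-16077 + 20*(154/(-8))) = 30895*(-16077 + 20*(154*(-⅛))) = 30895*(-16077 + 20*(-77/4)) = 30895*(-16077 - 385) = 30895*(-16462) = -508593490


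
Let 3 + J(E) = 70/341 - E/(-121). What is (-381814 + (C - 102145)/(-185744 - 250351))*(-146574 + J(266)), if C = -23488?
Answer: 91545794763954063767/1635792345 ≈ 5.5964e+10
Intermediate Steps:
J(E) = -953/341 + E/121 (J(E) = -3 + (70/341 - E/(-121)) = -3 + (70*(1/341) - E*(-1)/121) = -3 + (70/341 - (-1)*E/121) = -3 + (70/341 + E/121) = -953/341 + E/121)
(-381814 + (C - 102145)/(-185744 - 250351))*(-146574 + J(266)) = (-381814 + (-23488 - 102145)/(-185744 - 250351))*(-146574 + (-953/341 + (1/121)*266)) = (-381814 - 125633/(-436095))*(-146574 + (-953/341 + 266/121)) = (-381814 - 125633*(-1/436095))*(-146574 - 2237/3751) = (-381814 + 125633/436095)*(-549801311/3751) = -166507050697/436095*(-549801311/3751) = 91545794763954063767/1635792345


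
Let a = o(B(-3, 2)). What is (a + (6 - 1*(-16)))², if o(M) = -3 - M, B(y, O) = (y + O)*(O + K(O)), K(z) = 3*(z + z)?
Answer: 1089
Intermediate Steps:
K(z) = 6*z (K(z) = 3*(2*z) = 6*z)
B(y, O) = 7*O*(O + y) (B(y, O) = (y + O)*(O + 6*O) = (O + y)*(7*O) = 7*O*(O + y))
a = 11 (a = -3 - 7*2*(2 - 3) = -3 - 7*2*(-1) = -3 - 1*(-14) = -3 + 14 = 11)
(a + (6 - 1*(-16)))² = (11 + (6 - 1*(-16)))² = (11 + (6 + 16))² = (11 + 22)² = 33² = 1089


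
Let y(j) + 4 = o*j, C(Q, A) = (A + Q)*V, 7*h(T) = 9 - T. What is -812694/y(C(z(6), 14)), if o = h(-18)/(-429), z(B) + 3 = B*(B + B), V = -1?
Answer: 813506694/3257 ≈ 2.4977e+5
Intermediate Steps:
h(T) = 9/7 - T/7 (h(T) = (9 - T)/7 = 9/7 - T/7)
z(B) = -3 + 2*B² (z(B) = -3 + B*(B + B) = -3 + B*(2*B) = -3 + 2*B²)
o = -9/1001 (o = (9/7 - ⅐*(-18))/(-429) = (9/7 + 18/7)*(-1/429) = (27/7)*(-1/429) = -9/1001 ≈ -0.0089910)
C(Q, A) = -A - Q (C(Q, A) = (A + Q)*(-1) = -A - Q)
y(j) = -4 - 9*j/1001
-812694/y(C(z(6), 14)) = -812694/(-4 - 9*(-1*14 - (-3 + 2*6²))/1001) = -812694/(-4 - 9*(-14 - (-3 + 2*36))/1001) = -812694/(-4 - 9*(-14 - (-3 + 72))/1001) = -812694/(-4 - 9*(-14 - 1*69)/1001) = -812694/(-4 - 9*(-14 - 69)/1001) = -812694/(-4 - 9/1001*(-83)) = -812694/(-4 + 747/1001) = -812694/(-3257/1001) = -812694*(-1001/3257) = 813506694/3257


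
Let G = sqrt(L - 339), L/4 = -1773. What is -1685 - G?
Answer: -1685 - I*sqrt(7431) ≈ -1685.0 - 86.203*I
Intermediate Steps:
L = -7092 (L = 4*(-1773) = -7092)
G = I*sqrt(7431) (G = sqrt(-7092 - 339) = sqrt(-7431) = I*sqrt(7431) ≈ 86.203*I)
-1685 - G = -1685 - I*sqrt(7431)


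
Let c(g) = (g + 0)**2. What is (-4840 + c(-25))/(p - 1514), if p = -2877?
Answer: 4215/4391 ≈ 0.95992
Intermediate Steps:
c(g) = g**2
(-4840 + c(-25))/(p - 1514) = (-4840 + (-25)**2)/(-2877 - 1514) = (-4840 + 625)/(-4391) = -4215*(-1/4391) = 4215/4391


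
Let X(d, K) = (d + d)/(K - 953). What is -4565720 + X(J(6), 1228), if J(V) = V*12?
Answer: -1255572856/275 ≈ -4.5657e+6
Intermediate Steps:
J(V) = 12*V
X(d, K) = 2*d/(-953 + K) (X(d, K) = (2*d)/(-953 + K) = 2*d/(-953 + K))
-4565720 + X(J(6), 1228) = -4565720 + 2*(12*6)/(-953 + 1228) = -4565720 + 2*72/275 = -4565720 + 2*72*(1/275) = -4565720 + 144/275 = -1255572856/275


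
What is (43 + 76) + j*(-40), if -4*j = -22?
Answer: -101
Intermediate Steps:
j = 11/2 (j = -¼*(-22) = 11/2 ≈ 5.5000)
(43 + 76) + j*(-40) = (43 + 76) + (11/2)*(-40) = 119 - 220 = -101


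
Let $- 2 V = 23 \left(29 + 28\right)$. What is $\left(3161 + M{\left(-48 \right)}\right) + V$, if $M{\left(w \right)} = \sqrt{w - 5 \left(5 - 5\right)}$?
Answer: $\frac{5011}{2} + 4 i \sqrt{3} \approx 2505.5 + 6.9282 i$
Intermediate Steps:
$V = - \frac{1311}{2}$ ($V = - \frac{23 \left(29 + 28\right)}{2} = - \frac{23 \cdot 57}{2} = \left(- \frac{1}{2}\right) 1311 = - \frac{1311}{2} \approx -655.5$)
$M{\left(w \right)} = \sqrt{w}$ ($M{\left(w \right)} = \sqrt{w - 0} = \sqrt{w + 0} = \sqrt{w}$)
$\left(3161 + M{\left(-48 \right)}\right) + V = \left(3161 + \sqrt{-48}\right) - \frac{1311}{2} = \left(3161 + 4 i \sqrt{3}\right) - \frac{1311}{2} = \frac{5011}{2} + 4 i \sqrt{3}$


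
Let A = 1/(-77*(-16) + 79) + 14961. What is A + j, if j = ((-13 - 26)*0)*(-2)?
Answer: 19613872/1311 ≈ 14961.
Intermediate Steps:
j = 0 (j = -39*0*(-2) = 0*(-2) = 0)
A = 19613872/1311 (A = 1/(1232 + 79) + 14961 = 1/1311 + 14961 = 19613872/1311 ≈ 14961.)
A + j = 19613872/1311 + 0 = 19613872/1311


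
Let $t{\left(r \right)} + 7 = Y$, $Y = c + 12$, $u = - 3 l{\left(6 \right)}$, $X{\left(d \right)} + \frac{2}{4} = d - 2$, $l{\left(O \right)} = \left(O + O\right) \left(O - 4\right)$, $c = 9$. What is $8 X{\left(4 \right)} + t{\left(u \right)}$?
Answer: $26$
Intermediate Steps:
$l{\left(O \right)} = 2 O \left(-4 + O\right)$
$X{\left(d \right)} = - \frac{5}{2} + d$ ($X{\left(d \right)} = - \frac{1}{2} + \left(d - 2\right) = - \frac{1}{2} + \left(-2 + d\right) = - \frac{5}{2} + d$)
$u = -72$ ($u = - 3 \cdot 2 \cdot 6 \left(-4 + 6\right) = - 3 \cdot 2 \cdot 6 \cdot 2 = \left(-3\right) 24 = -72$)
$Y = 21$ ($Y = 9 + 12 = 21$)
$t{\left(r \right)} = 14$ ($t{\left(r \right)} = -7 + 21 = 14$)
$8 X{\left(4 \right)} + t{\left(u \right)} = 8 \left(- \frac{5}{2} + 4\right) + 14 = 8 \cdot \frac{3}{2} + 14 = 12 + 14 = 26$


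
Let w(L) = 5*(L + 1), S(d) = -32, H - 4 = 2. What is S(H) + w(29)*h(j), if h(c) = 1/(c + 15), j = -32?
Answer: -694/17 ≈ -40.824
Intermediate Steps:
h(c) = 1/(15 + c)
H = 6 (H = 4 + 2 = 6)
w(L) = 5 + 5*L (w(L) = 5*(1 + L) = 5 + 5*L)
S(H) + w(29)*h(j) = -32 + (5 + 5*29)/(15 - 32) = -32 + (5 + 145)/(-17) = -32 + 150*(-1/17) = -32 - 150/17 = -694/17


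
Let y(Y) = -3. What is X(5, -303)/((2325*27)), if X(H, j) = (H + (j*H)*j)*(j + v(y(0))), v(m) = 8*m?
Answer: -2001458/837 ≈ -2391.2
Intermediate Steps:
X(H, j) = (-24 + j)*(H + H*j**2) (X(H, j) = (H + (j*H)*j)*(j + 8*(-3)) = (H + (H*j)*j)*(j - 24) = (H + H*j**2)*(-24 + j) = (-24 + j)*(H + H*j**2))
X(5, -303)/((2325*27)) = (5*(-24 - 303 + (-303)**3 - 24*(-303)**2))/((2325*27)) = (5*(-24 - 303 - 27818127 - 24*91809))/62775 = (5*(-24 - 303 - 27818127 - 2203416))*(1/62775) = (5*(-30021870))*(1/62775) = -150109350*1/62775 = -2001458/837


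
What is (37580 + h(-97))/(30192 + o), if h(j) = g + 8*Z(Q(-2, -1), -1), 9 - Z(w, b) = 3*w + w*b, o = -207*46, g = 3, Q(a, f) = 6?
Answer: 37559/20670 ≈ 1.8171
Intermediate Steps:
o = -9522
Z(w, b) = 9 - 3*w - b*w (Z(w, b) = 9 - (3*w + w*b) = 9 - (3*w + b*w) = 9 + (-3*w - b*w) = 9 - 3*w - b*w)
h(j) = -21 (h(j) = 3 + 8*(9 - 3*6 - 1*(-1)*6) = 3 + 8*(9 - 18 + 6) = 3 + 8*(-3) = 3 - 24 = -21)
(37580 + h(-97))/(30192 + o) = (37580 - 21)/(30192 - 9522) = 37559/20670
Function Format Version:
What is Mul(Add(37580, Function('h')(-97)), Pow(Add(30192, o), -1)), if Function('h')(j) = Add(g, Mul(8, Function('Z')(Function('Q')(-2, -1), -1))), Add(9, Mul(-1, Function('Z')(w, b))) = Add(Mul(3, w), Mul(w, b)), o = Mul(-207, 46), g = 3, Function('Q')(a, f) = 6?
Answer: Rational(37559, 20670) ≈ 1.8171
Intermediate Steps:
o = -9522
Function('Z')(w, b) = Add(9, Mul(-3, w), Mul(-1, b, w)) (Function('Z')(w, b) = Add(9, Mul(-1, Add(Mul(3, w), Mul(w, b)))) = Add(9, Mul(-1, Add(Mul(3, w), Mul(b, w)))) = Add(9, Add(Mul(-3, w), Mul(-1, b, w))) = Add(9, Mul(-3, w), Mul(-1, b, w)))
Function('h')(j) = -21 (Function('h')(j) = Add(3, Mul(8, Add(9, Mul(-3, 6), Mul(-1, -1, 6)))) = Add(3, Mul(8, Add(9, -18, 6))) = Add(3, Mul(8, -3)) = Add(3, -24) = -21)
Mul(Add(37580, Function('h')(-97)), Pow(Add(30192, o), -1)) = Mul(Add(37580, -21), Pow(Add(30192, -9522), -1)) = Mul(37559, Pow(20670, -1)) = Mul(37559, Rational(1, 20670)) = Rational(37559, 20670)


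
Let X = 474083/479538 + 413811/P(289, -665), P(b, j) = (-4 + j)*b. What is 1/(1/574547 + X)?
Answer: -17756251786624842/20449709006969249 ≈ -0.86829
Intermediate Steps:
P(b, j) = b*(-4 + j)
X = -35592806005/30904785486 (X = 474083/479538 + 413811/((289*(-4 - 665))) = 474083*(1/479538) + 413811/((289*(-669))) = 474083/479538 + 413811/(-193341) = 474083/479538 + 413811*(-1/193341) = 474083/479538 - 137937/64447 = -35592806005/30904785486 ≈ -1.1517)
1/(1/574547 + X) = 1/(1/574547 - 35592806005/30904785486) = 1/(-20449709006969249/17756251786624842) = -17756251786624842/20449709006969249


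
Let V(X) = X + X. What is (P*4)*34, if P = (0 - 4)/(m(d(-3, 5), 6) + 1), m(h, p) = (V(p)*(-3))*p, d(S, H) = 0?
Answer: 544/215 ≈ 2.5302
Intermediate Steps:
V(X) = 2*X
m(h, p) = -6*p² (m(h, p) = ((2*p)*(-3))*p = (-6*p)*p = -6*p²)
P = 4/215 (P = (0 - 4)/(-6*6² + 1) = -4/(-6*36 + 1) = -4/(-216 + 1) = -4/(-215) = -4*(-1/215) = 4/215 ≈ 0.018605)
(P*4)*34 = ((4/215)*4)*34 = (16/215)*34 = 544/215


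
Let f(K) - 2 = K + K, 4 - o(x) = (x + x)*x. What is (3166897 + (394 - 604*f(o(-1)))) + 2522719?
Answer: 5686386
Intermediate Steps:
o(x) = 4 - 2*x**2 (o(x) = 4 - (x + x)*x = 4 - 2*x*x = 4 - 2*x**2)
f(K) = 2 + 2*K (f(K) = 2 + (K + K) = 2 + 2*K)
(3166897 + (394 - 604*f(o(-1)))) + 2522719 = (3166897 + (394 - 604*(2 + 2*(4 - 2*(-1)**2)))) + 2522719 = (3166897 + (394 - 604*(2 + 2*(4 - 2*1)))) + 2522719 = (3166897 + (394 - 604*(2 + 2*(4 - 2)))) + 2522719 = (3166897 + (394 - 604*(2 + 2*2))) + 2522719 = (3166897 + (394 - 604*(2 + 4))) + 2522719 = (3166897 + (394 - 604*6)) + 2522719 = (3166897 + (394 - 3624)) + 2522719 = (3166897 - 3230) + 2522719 = 3163667 + 2522719 = 5686386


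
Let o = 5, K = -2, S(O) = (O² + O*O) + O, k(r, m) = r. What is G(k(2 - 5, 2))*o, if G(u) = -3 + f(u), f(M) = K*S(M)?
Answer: -165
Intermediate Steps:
S(O) = O + 2*O² (S(O) = (O² + O²) + O = 2*O² + O = O + 2*O²)
f(M) = -2*M*(1 + 2*M)
G(u) = -3 - 2*u*(1 + 2*u)
G(k(2 - 5, 2))*o = (-3 - 2*(2 - 5)*(1 + 2*(2 - 5)))*5 = (-3 - 2*(-3)*(1 + 2*(-3)))*5 = (-3 - 2*(-3)*(1 - 6))*5 = (-3 - 2*(-3)*(-5))*5 = (-3 - 30)*5 = -33*5 = -165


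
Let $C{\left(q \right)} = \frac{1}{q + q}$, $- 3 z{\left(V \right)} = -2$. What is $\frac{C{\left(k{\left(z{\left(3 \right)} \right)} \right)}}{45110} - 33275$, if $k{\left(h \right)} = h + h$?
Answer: $- \frac{12008281997}{360880} \approx -33275.0$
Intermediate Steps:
$z{\left(V \right)} = \frac{2}{3}$ ($z{\left(V \right)} = \left(- \frac{1}{3}\right) \left(-2\right) = \frac{2}{3}$)
$k{\left(h \right)} = 2 h$
$C{\left(q \right)} = \frac{1}{2 q}$
$\frac{C{\left(k{\left(z{\left(3 \right)} \right)} \right)}}{45110} - 33275 = \frac{\frac{1}{2} \frac{1}{2 \cdot \frac{2}{3}}}{45110} - 33275 = \frac{1}{2 \cdot \frac{4}{3}} \cdot \frac{1}{45110} - 33275 = \frac{1}{2} \cdot \frac{3}{4} \cdot \frac{1}{45110} - 33275 = \frac{3}{8} \cdot \frac{1}{45110} - 33275 = \frac{3}{360880} - 33275 = - \frac{12008281997}{360880}$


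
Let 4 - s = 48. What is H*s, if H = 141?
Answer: -6204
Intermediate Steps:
s = -44 (s = 4 - 1*48 = 4 - 48 = -44)
H*s = 141*(-44) = -6204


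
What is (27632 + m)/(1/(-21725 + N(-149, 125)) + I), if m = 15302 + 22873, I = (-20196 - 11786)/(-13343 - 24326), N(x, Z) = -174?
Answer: 54285078153817/700336149 ≈ 77513.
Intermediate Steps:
I = 31982/37669 (I = -31982/(-37669) = -31982*(-1/37669) = 31982/37669 ≈ 0.84903)
m = 38175
(27632 + m)/(1/(-21725 + N(-149, 125)) + I) = (27632 + 38175)/(1/(-21725 - 174) + 31982/37669) = 65807/(1/(-21899) + 31982/37669) = 65807/(-1/21899 + 31982/37669) = 65807/(700336149/824913431) = 65807*(824913431/700336149) = 54285078153817/700336149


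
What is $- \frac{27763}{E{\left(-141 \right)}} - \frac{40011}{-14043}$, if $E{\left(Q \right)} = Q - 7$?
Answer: $\frac{131932479}{692788} \approx 190.44$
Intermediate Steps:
$E{\left(Q \right)} = -7 + Q$
$- \frac{27763}{E{\left(-141 \right)}} - \frac{40011}{-14043} = - \frac{27763}{-7 - 141} - \frac{40011}{-14043} = - \frac{27763}{-148} - - \frac{13337}{4681} = \left(-27763\right) \left(- \frac{1}{148}\right) + \frac{13337}{4681} = \frac{27763}{148} + \frac{13337}{4681} = \frac{131932479}{692788}$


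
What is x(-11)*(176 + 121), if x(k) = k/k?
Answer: 297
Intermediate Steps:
x(k) = 1
x(-11)*(176 + 121) = 1*(176 + 121) = 1*297 = 297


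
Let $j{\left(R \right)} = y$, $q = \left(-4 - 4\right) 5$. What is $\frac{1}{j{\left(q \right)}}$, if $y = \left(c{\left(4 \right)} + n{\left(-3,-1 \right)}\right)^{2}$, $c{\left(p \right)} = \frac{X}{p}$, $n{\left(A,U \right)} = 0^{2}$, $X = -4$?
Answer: $1$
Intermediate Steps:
$q = -40$ ($q = \left(-4 - 4\right) 5 = \left(-8\right) 5 = -40$)
$n{\left(A,U \right)} = 0$
$c{\left(p \right)} = - \frac{4}{p}$
$y = 1$ ($y = \left(- \frac{4}{4} + 0\right)^{2} = \left(\left(-4\right) \frac{1}{4} + 0\right)^{2} = \left(-1 + 0\right)^{2} = \left(-1\right)^{2} = 1$)
$j{\left(R \right)} = 1$
$\frac{1}{j{\left(q \right)}} = 1^{-1} = 1$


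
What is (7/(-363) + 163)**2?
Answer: 3500142244/131769 ≈ 26563.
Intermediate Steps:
(7/(-363) + 163)**2 = (7*(-1/363) + 163)**2 = (-7/363 + 163)**2 = (59162/363)**2 = 3500142244/131769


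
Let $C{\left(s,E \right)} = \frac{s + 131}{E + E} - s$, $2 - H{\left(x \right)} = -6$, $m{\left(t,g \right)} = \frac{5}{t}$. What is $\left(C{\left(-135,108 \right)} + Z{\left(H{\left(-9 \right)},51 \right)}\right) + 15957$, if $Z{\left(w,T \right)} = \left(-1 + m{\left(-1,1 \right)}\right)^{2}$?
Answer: $\frac{870911}{54} \approx 16128.0$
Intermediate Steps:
$H{\left(x \right)} = 8$ ($H{\left(x \right)} = 2 - -6 = 2 + 6 = 8$)
$C{\left(s,E \right)} = - s + \frac{131 + s}{2 E}$ ($C{\left(s,E \right)} = \frac{131 + s}{2 E} - s = - s + \frac{131 + s}{2 E}$)
$Z{\left(w,T \right)} = 36$ ($Z{\left(w,T \right)} = \left(-1 + \frac{5}{-1}\right)^{2} = \left(-1 + 5 \left(-1\right)\right)^{2} = \left(-1 - 5\right)^{2} = \left(-6\right)^{2} = 36$)
$\left(C{\left(-135,108 \right)} + Z{\left(H{\left(-9 \right)},51 \right)}\right) + 15957 = \left(\frac{131 - 135 - 216 \left(-135\right)}{2 \cdot 108} + 36\right) + 15957 = \left(\frac{1}{2} \cdot \frac{1}{108} \left(131 - 135 + 29160\right) + 36\right) + 15957 = \left(\frac{1}{2} \cdot \frac{1}{108} \cdot 29156 + 36\right) + 15957 = \left(\frac{7289}{54} + 36\right) + 15957 = \frac{9233}{54} + 15957 = \frac{870911}{54}$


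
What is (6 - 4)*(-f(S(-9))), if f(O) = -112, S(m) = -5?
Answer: 224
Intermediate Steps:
(6 - 4)*(-f(S(-9))) = (6 - 4)*(-1*(-112)) = 2*112 = 224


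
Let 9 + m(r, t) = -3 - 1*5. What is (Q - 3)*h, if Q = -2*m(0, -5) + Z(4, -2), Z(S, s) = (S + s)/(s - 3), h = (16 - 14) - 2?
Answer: 0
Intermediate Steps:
h = 0 (h = 2 - 2 = 0)
m(r, t) = -17 (m(r, t) = -9 + (-3 - 1*5) = -9 + (-3 - 5) = -9 - 8 = -17)
Z(S, s) = (S + s)/(-3 + s)
Q = 168/5 (Q = -2*(-17) + (4 - 2)/(-3 - 2) = 34 + 2/(-5) = 34 - 1/5*2 = 34 - 2/5 = 168/5 ≈ 33.600)
(Q - 3)*h = (168/5 - 3)*0 = (153/5)*0 = 0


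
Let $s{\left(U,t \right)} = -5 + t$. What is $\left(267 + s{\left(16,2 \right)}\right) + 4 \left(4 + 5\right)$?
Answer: $300$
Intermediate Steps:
$\left(267 + s{\left(16,2 \right)}\right) + 4 \left(4 + 5\right) = \left(267 + \left(-5 + 2\right)\right) + 4 \left(4 + 5\right) = \left(267 - 3\right) + 4 \cdot 9 = 264 + 36 = 300$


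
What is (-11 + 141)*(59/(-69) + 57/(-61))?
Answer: -979160/4209 ≈ -232.63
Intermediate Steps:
(-11 + 141)*(59/(-69) + 57/(-61)) = 130*(59*(-1/69) + 57*(-1/61)) = 130*(-59/69 - 57/61) = 130*(-7532/4209) = -979160/4209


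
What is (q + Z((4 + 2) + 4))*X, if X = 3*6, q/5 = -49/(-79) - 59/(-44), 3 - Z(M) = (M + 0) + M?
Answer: -225063/1738 ≈ -129.50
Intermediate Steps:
Z(M) = 3 - 2*M (Z(M) = 3 - ((M + 0) + M) = 3 - (M + M) = 3 - 2*M)
q = 34085/3476 (q = 5*(-49/(-79) - 59/(-44)) = 5*(-49*(-1/79) - 59*(-1/44)) = 5*(49/79 + 59/44) = 5*(6817/3476) = 34085/3476 ≈ 9.8058)
X = 18
(q + Z((4 + 2) + 4))*X = (34085/3476 + (3 - 2*((4 + 2) + 4)))*18 = (34085/3476 + (3 - 2*(6 + 4)))*18 = (34085/3476 + (3 - 2*10))*18 = (34085/3476 + (3 - 20))*18 = (34085/3476 - 17)*18 = -25007/3476*18 = -225063/1738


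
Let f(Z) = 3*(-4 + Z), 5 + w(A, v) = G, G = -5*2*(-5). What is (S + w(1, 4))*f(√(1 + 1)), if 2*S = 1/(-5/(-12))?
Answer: -2772/5 + 693*√2/5 ≈ -358.39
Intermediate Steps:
G = 50 (G = -10*(-5) = 50)
w(A, v) = 45 (w(A, v) = -5 + 50 = 45)
f(Z) = -12 + 3*Z
S = 6/5 (S = 1/(2*((-5/(-12)))) = 1/(2*((-5*(-1/12)))) = 1/(2*(5/12)) = (½)*(12/5) = 6/5 ≈ 1.2000)
(S + w(1, 4))*f(√(1 + 1)) = (6/5 + 45)*(-12 + 3*√(1 + 1)) = 231*(-12 + 3*√2)/5 = -2772/5 + 693*√2/5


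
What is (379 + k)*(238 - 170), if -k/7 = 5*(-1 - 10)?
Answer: 51952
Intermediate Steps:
k = 385 (k = -35*(-1 - 10) = -35*(-11) = -7*(-55) = 385)
(379 + k)*(238 - 170) = (379 + 385)*(238 - 170) = 764*68 = 51952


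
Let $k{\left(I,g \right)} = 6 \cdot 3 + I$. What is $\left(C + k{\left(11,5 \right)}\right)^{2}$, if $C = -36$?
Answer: $49$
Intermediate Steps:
$k{\left(I,g \right)} = 18 + I$
$\left(C + k{\left(11,5 \right)}\right)^{2} = \left(-36 + \left(18 + 11\right)\right)^{2} = \left(-36 + 29\right)^{2} = \left(-7\right)^{2} = 49$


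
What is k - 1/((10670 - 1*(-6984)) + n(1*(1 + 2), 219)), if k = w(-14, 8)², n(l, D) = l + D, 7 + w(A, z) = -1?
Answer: 1144063/17876 ≈ 64.000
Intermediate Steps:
w(A, z) = -8 (w(A, z) = -7 - 1 = -8)
n(l, D) = D + l
k = 64 (k = (-8)² = 64)
k - 1/((10670 - 1*(-6984)) + n(1*(1 + 2), 219)) = 64 - 1/((10670 - 1*(-6984)) + (219 + 1*(1 + 2))) = 64 - 1/((10670 + 6984) + (219 + 1*3)) = 64 - 1/(17654 + (219 + 3)) = 64 - 1/(17654 + 222) = 64 - 1/17876 = 1144063/17876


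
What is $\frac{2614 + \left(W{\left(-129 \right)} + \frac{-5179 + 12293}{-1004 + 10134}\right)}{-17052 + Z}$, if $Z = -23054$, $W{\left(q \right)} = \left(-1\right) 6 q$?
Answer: $- \frac{15469777}{183083890} \approx -0.084496$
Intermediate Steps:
$W{\left(q \right)} = - 6 q$
$\frac{2614 + \left(W{\left(-129 \right)} + \frac{-5179 + 12293}{-1004 + 10134}\right)}{-17052 + Z} = \frac{2614 + \left(\left(-6\right) \left(-129\right) + \frac{-5179 + 12293}{-1004 + 10134}\right)}{-17052 - 23054} = \frac{2614 + \left(774 + \frac{7114}{9130}\right)}{-40106} = \left(2614 + \left(774 + 7114 \cdot \frac{1}{9130}\right)\right) \left(- \frac{1}{40106}\right) = \left(2614 + \left(774 + \frac{3557}{4565}\right)\right) \left(- \frac{1}{40106}\right) = \left(2614 + \frac{3536867}{4565}\right) \left(- \frac{1}{40106}\right) = \frac{15469777}{4565} \left(- \frac{1}{40106}\right) = - \frac{15469777}{183083890}$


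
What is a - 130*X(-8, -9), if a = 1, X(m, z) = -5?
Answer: 651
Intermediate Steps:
a - 130*X(-8, -9) = 1 - 130*(-5) = 1 + 650 = 651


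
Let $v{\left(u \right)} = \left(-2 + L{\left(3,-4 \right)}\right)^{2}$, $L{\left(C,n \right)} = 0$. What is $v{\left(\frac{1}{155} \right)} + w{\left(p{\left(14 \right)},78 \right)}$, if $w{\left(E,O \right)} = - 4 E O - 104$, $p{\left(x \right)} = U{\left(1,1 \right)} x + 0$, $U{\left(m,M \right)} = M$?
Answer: $-4468$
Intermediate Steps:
$p{\left(x \right)} = x$ ($p{\left(x \right)} = 1 x + 0 = x + 0 = x$)
$v{\left(u \right)} = 4$ ($v{\left(u \right)} = \left(-2 + 0\right)^{2} = \left(-2\right)^{2} = 4$)
$w{\left(E,O \right)} = -104 - 4 E O$ ($w{\left(E,O \right)} = - 4 E O - 104 = -104 - 4 E O$)
$v{\left(\frac{1}{155} \right)} + w{\left(p{\left(14 \right)},78 \right)} = 4 - \left(104 + 56 \cdot 78\right) = 4 - 4472 = -4468$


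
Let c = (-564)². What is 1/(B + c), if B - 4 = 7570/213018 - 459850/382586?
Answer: 20374426137/6481081189141880 ≈ 3.1437e-6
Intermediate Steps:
c = 318096
B = 57732666728/20374426137 (B = 4 + (7570/213018 - 459850/382586) = 4 + (7570*(1/213018) - 459850*1/382586) = 4 + (3785/106509 - 229925/191293) = 4 - 23765037820/20374426137 = 57732666728/20374426137 ≈ 2.8336)
1/(B + c) = 1/(57732666728/20374426137 + 318096) = 1/(6481081189141880/20374426137) = 20374426137/6481081189141880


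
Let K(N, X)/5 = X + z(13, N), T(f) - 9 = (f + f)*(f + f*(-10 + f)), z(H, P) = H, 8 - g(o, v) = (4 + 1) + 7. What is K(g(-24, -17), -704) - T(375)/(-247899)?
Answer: -251184512/82633 ≈ -3039.8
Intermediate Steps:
g(o, v) = -4 (g(o, v) = 8 - ((4 + 1) + 7) = 8 - (5 + 7) = 8 - 1*12 = 8 - 12 = -4)
T(f) = 9 + 2*f*(f + f*(-10 + f)) (T(f) = 9 + (f + f)*(f + f*(-10 + f)) = 9 + (2*f)*(f + f*(-10 + f)) = 9 + 2*f*(f + f*(-10 + f)))
K(N, X) = 65 + 5*X (K(N, X) = 5*(X + 13) = 5*(13 + X) = 65 + 5*X)
K(g(-24, -17), -704) - T(375)/(-247899) = (65 + 5*(-704)) - (9 - 18*375² + 2*375³)/(-247899) = (65 - 3520) - (9 - 18*140625 + 2*52734375)*(-1)/247899 = -3455 - (9 - 2531250 + 105468750)*(-1)/247899 = -3455 - 102937509*(-1)/247899 = -3455 - 1*(-34312503/82633) = -3455 + 34312503/82633 = -251184512/82633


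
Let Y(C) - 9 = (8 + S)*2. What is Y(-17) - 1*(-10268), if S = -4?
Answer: 10285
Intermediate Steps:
Y(C) = 17 (Y(C) = 9 + (8 - 4)*2 = 9 + 4*2 = 9 + 8 = 17)
Y(-17) - 1*(-10268) = 17 - 1*(-10268) = 17 + 10268 = 10285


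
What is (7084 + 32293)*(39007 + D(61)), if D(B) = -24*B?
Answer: 1478330711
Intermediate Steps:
(7084 + 32293)*(39007 + D(61)) = (7084 + 32293)*(39007 - 24*61) = 39377*(39007 - 1464) = 39377*37543 = 1478330711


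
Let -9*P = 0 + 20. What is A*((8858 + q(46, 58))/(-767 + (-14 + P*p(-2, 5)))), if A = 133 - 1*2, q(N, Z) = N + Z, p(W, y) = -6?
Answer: -3522066/2303 ≈ -1529.3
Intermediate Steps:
P = -20/9 (P = -(0 + 20)/9 = -1/9*20 = -20/9 ≈ -2.2222)
A = 131 (A = 133 - 2 = 131)
A*((8858 + q(46, 58))/(-767 + (-14 + P*p(-2, 5)))) = 131*((8858 + (46 + 58))/(-767 + (-14 - 20/9*(-6)))) = 131*((8858 + 104)/(-767 + (-14 + 40/3))) = 131*(8962/(-767 - 2/3)) = 131*(8962/(-2303/3)) = 131*(8962*(-3/2303)) = 131*(-26886/2303) = -3522066/2303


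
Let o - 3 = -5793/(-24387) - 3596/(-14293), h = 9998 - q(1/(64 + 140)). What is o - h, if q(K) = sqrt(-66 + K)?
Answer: -1161240199348/116187797 + I*sqrt(686613)/102 ≈ -9994.5 + 8.1237*I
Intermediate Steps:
h = 9998 - I*sqrt(686613)/102 (h = 9998 - sqrt(-66 + 1/(64 + 140)) = 9998 - sqrt(-66 + 1/204) = 9998 - sqrt(-13463/204) = 9998 - I*sqrt(686613)/102 ≈ 9998.0 - 8.1237*I)
o = 405395058/116187797 (o = 3 + (-5793/(-24387) - 3596/(-14293)) = 3 + (-5793*(-1/24387) - 3596*(-1/14293)) = 3 + (1931/8129 + 3596/14293) = 3 + 56831667/116187797 = 405395058/116187797 ≈ 3.4891)
o - h = 405395058/116187797 - (9998 - I*sqrt(686613)/102) = 405395058/116187797 + (-9998 + I*sqrt(686613)/102) = -1161240199348/116187797 + I*sqrt(686613)/102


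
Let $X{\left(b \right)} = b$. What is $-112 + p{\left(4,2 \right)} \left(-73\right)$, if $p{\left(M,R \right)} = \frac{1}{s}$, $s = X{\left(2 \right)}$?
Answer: $- \frac{297}{2} \approx -148.5$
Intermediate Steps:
$s = 2$
$p{\left(M,R \right)} = \frac{1}{2}$
$-112 + p{\left(4,2 \right)} \left(-73\right) = -112 + \frac{1}{2} \left(-73\right) = -112 - \frac{73}{2} = - \frac{297}{2}$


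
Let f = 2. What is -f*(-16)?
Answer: 32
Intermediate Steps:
-f*(-16) = -1*2*(-16) = -2*(-16) = 32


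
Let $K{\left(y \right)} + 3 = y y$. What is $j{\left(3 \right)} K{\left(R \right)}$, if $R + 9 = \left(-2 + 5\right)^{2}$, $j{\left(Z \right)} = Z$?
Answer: $-9$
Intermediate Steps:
$R = 0$ ($R = -9 + \left(-2 + 5\right)^{2} = -9 + 3^{2} = -9 + 9 = 0$)
$K{\left(y \right)} = -3 + y^{2}$ ($K{\left(y \right)} = -3 + y y = -3 + y^{2}$)
$j{\left(3 \right)} K{\left(R \right)} = 3 \left(-3 + 0^{2}\right) = 3 \left(-3 + 0\right) = 3 \left(-3\right) = -9$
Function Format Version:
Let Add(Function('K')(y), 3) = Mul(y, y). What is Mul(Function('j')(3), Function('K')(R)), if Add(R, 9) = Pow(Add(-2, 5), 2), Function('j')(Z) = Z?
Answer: -9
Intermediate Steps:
R = 0 (R = Add(-9, Pow(Add(-2, 5), 2)) = Add(-9, Pow(3, 2)) = Add(-9, 9) = 0)
Function('K')(y) = Add(-3, Pow(y, 2)) (Function('K')(y) = Add(-3, Mul(y, y)) = Add(-3, Pow(y, 2)))
Mul(Function('j')(3), Function('K')(R)) = Mul(3, Add(-3, Pow(0, 2))) = Mul(3, Add(-3, 0)) = Mul(3, -3) = -9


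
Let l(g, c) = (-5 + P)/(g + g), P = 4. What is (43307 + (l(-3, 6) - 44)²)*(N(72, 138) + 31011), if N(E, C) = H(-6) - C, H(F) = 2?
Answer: 50271323375/36 ≈ 1.3964e+9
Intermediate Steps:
l(g, c) = -1/(2*g) (l(g, c) = (-5 + 4)/(g + g) = -1/(2*g))
N(E, C) = 2 - C
(43307 + (l(-3, 6) - 44)²)*(N(72, 138) + 31011) = (43307 + (-½/(-3) - 44)²)*((2 - 1*138) + 31011) = (43307 + (-½*(-⅓) - 44)²)*((2 - 138) + 31011) = (43307 + (⅙ - 44)²)*(-136 + 31011) = (43307 + (-263/6)²)*30875 = (43307 + 69169/36)*30875 = (1628221/36)*30875 = 50271323375/36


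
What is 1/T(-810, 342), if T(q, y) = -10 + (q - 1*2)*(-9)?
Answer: 1/7298 ≈ 0.00013702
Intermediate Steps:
T(q, y) = 8 - 9*q (T(q, y) = -10 + (q - 2)*(-9) = -10 + (-2 + q)*(-9) = -10 + (18 - 9*q) = 8 - 9*q)
1/T(-810, 342) = 1/(8 - 9*(-810)) = 1/(8 + 7290) = 1/7298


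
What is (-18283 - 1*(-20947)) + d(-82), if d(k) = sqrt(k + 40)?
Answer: 2664 + I*sqrt(42) ≈ 2664.0 + 6.4807*I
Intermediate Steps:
d(k) = sqrt(40 + k)
(-18283 - 1*(-20947)) + d(-82) = (-18283 - 1*(-20947)) + sqrt(40 - 82) = (-18283 + 20947) + sqrt(-42) = 2664 + I*sqrt(42)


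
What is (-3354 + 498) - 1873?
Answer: -4729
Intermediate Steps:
(-3354 + 498) - 1873 = -2856 - 1873 = -4729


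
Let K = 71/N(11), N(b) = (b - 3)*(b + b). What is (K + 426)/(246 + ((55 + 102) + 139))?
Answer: 75047/95392 ≈ 0.78672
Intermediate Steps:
N(b) = 2*b*(-3 + b) (N(b) = (-3 + b)*(2*b) = 2*b*(-3 + b))
K = 71/176 (K = 71/((2*11*(-3 + 11))) = 71/((2*11*8)) = 71/176 ≈ 0.40341)
(K + 426)/(246 + ((55 + 102) + 139)) = (71/176 + 426)/(246 + ((55 + 102) + 139)) = 75047/(176*(246 + (157 + 139))) = 75047/(176*(246 + 296)) = (75047/176)/542 = (75047/176)*(1/542) = 75047/95392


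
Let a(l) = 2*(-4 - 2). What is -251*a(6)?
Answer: 3012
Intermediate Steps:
a(l) = -12 (a(l) = 2*(-6) = -12)
-251*a(6) = -251*(-12) = 3012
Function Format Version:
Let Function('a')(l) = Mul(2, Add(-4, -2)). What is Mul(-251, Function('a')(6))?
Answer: 3012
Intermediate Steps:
Function('a')(l) = -12 (Function('a')(l) = Mul(2, -6) = -12)
Mul(-251, Function('a')(6)) = Mul(-251, -12) = 3012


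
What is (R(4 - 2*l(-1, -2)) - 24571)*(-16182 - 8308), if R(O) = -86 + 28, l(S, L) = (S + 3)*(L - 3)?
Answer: 603164210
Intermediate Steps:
l(S, L) = (-3 + L)*(3 + S) (l(S, L) = (3 + S)*(-3 + L) = (-3 + L)*(3 + S))
R(O) = -58
(R(4 - 2*l(-1, -2)) - 24571)*(-16182 - 8308) = (-58 - 24571)*(-16182 - 8308) = -24629*(-24490) = 603164210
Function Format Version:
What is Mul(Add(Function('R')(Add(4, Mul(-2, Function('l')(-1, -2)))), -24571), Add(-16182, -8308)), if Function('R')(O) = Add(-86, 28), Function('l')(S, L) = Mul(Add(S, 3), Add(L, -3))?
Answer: 603164210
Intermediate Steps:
Function('l')(S, L) = Mul(Add(-3, L), Add(3, S)) (Function('l')(S, L) = Mul(Add(3, S), Add(-3, L)) = Mul(Add(-3, L), Add(3, S)))
Function('R')(O) = -58
Mul(Add(Function('R')(Add(4, Mul(-2, Function('l')(-1, -2)))), -24571), Add(-16182, -8308)) = Mul(Add(-58, -24571), Add(-16182, -8308)) = Mul(-24629, -24490) = 603164210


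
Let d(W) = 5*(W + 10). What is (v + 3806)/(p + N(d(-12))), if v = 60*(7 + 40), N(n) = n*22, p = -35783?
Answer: -6626/36003 ≈ -0.18404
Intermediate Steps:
d(W) = 50 + 5*W (d(W) = 5*(10 + W) = 50 + 5*W)
N(n) = 22*n
v = 2820 (v = 60*47 = 2820)
(v + 3806)/(p + N(d(-12))) = (2820 + 3806)/(-35783 + 22*(50 + 5*(-12))) = 6626/(-35783 + 22*(50 - 60)) = 6626/(-35783 + 22*(-10)) = 6626/(-35783 - 220) = 6626/(-36003) = 6626*(-1/36003) = -6626/36003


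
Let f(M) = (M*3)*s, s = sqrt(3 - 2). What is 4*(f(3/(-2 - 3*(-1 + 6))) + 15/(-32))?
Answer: -543/136 ≈ -3.9926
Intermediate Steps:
s = 1 (s = sqrt(1) = 1)
f(M) = 3*M (f(M) = (M*3)*1 = (3*M)*1 = 3*M)
4*(f(3/(-2 - 3*(-1 + 6))) + 15/(-32)) = 4*(3*(3/(-2 - 3*(-1 + 6))) + 15/(-32)) = 4*(3*(3/(-2 - 3*5)) + 15*(-1/32)) = 4*(3*(3/(-2 - 1*15)) - 15/32) = 4*(3*(3/(-2 - 15)) - 15/32) = 4*(3*(3/(-17)) - 15/32) = 4*(3*(3*(-1/17)) - 15/32) = 4*(3*(-3/17) - 15/32) = 4*(-9/17 - 15/32) = 4*(-543/544) = -543/136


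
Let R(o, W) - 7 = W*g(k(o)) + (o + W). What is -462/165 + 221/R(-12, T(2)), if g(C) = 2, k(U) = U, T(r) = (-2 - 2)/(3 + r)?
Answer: -6043/185 ≈ -32.665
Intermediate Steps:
T(r) = -4/(3 + r)
R(o, W) = 7 + o + 3*W (R(o, W) = 7 + (W*2 + (o + W)) = 7 + (2*W + (W + o)) = 7 + (o + 3*W) = 7 + o + 3*W)
-462/165 + 221/R(-12, T(2)) = -462/165 + 221/(7 - 12 + 3*(-4/(3 + 2))) = -462*1/165 + 221/(7 - 12 + 3*(-4/5)) = -14/5 + 221/(7 - 12 + 3*(-4*1/5)) = -14/5 + 221/(7 - 12 + 3*(-4/5)) = -14/5 + 221/(7 - 12 - 12/5) = -14/5 + 221/(-37/5) = -14/5 + 221*(-5/37) = -14/5 - 1105/37 = -6043/185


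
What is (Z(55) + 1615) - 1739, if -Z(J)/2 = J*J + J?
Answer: -6284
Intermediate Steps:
Z(J) = -2*J - 2*J² (Z(J) = -2*(J*J + J) = -2*(J² + J) = -2*(J + J²) = -2*J - 2*J²)
(Z(55) + 1615) - 1739 = (-2*55*(1 + 55) + 1615) - 1739 = (-2*55*56 + 1615) - 1739 = (-6160 + 1615) - 1739 = -4545 - 1739 = -6284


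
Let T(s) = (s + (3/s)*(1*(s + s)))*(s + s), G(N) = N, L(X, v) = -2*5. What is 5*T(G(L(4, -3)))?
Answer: 400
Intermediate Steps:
L(X, v) = -10
T(s) = 2*s*(6 + s) (T(s) = (s + (3/s)*(1*(2*s)))*(2*s) = (s + (3/s)*(2*s))*(2*s) = (s + 6)*(2*s) = (6 + s)*(2*s) = 2*s*(6 + s))
5*T(G(L(4, -3))) = 5*(2*(-10)*(6 - 10)) = 5*(2*(-10)*(-4)) = 5*80 = 400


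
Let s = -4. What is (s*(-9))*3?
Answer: 108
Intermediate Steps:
(s*(-9))*3 = -4*(-9)*3 = 36*3 = 108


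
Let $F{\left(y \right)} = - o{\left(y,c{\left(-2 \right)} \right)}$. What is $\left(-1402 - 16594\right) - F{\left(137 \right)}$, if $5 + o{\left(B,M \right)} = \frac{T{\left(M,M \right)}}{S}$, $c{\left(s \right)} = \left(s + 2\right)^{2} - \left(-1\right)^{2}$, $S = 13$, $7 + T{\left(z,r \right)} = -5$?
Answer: $- \frac{234025}{13} \approx -18002.0$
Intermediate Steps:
$T{\left(z,r \right)} = -12$ ($T{\left(z,r \right)} = -7 - 5 = -12$)
$c{\left(s \right)} = -1 + \left(2 + s\right)^{2}$ ($c{\left(s \right)} = \left(2 + s\right)^{2} - 1 = -1 + \left(2 + s\right)^{2}$)
$o{\left(B,M \right)} = - \frac{77}{13}$ ($o{\left(B,M \right)} = -5 - \frac{12}{13} = - \frac{77}{13}$)
$F{\left(y \right)} = \frac{77}{13}$ ($F{\left(y \right)} = \left(-1\right) \left(- \frac{77}{13}\right) = \frac{77}{13}$)
$\left(-1402 - 16594\right) - F{\left(137 \right)} = \left(-1402 - 16594\right) - \frac{77}{13} = -17996 - \frac{77}{13} = - \frac{234025}{13}$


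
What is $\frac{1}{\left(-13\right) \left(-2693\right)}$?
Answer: $\frac{1}{35009} \approx 2.8564 \cdot 10^{-5}$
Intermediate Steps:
$\frac{1}{\left(-13\right) \left(-2693\right)} = \frac{1}{35009}$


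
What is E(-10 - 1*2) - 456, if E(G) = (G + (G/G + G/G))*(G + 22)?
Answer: -556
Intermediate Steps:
E(G) = (2 + G)*(22 + G) (E(G) = (G + (1 + 1))*(22 + G) = (G + 2)*(22 + G) = (2 + G)*(22 + G))
E(-10 - 1*2) - 456 = (44 + (-10 - 1*2)² + 24*(-10 - 1*2)) - 456 = (44 + (-10 - 2)² + 24*(-10 - 2)) - 456 = (44 + (-12)² + 24*(-12)) - 456 = (44 + 144 - 288) - 456 = -100 - 456 = -556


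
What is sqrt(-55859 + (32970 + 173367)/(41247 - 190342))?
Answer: I*sqrt(1241738295232490)/149095 ≈ 236.35*I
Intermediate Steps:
sqrt(-55859 + (32970 + 173367)/(41247 - 190342)) = sqrt(-55859 + 206337/(-149095)) = sqrt(-55859 + 206337*(-1/149095)) = sqrt(-55859 - 206337/149095) = sqrt(-8328503942/149095) = I*sqrt(1241738295232490)/149095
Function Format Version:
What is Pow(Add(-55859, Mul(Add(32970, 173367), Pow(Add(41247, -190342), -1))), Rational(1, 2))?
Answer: Mul(Rational(1, 149095), I, Pow(1241738295232490, Rational(1, 2))) ≈ Mul(236.35, I)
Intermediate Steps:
Pow(Add(-55859, Mul(Add(32970, 173367), Pow(Add(41247, -190342), -1))), Rational(1, 2)) = Pow(Add(-55859, Mul(206337, Pow(-149095, -1))), Rational(1, 2)) = Pow(Add(-55859, Mul(206337, Rational(-1, 149095))), Rational(1, 2)) = Pow(Add(-55859, Rational(-206337, 149095)), Rational(1, 2)) = Pow(Rational(-8328503942, 149095), Rational(1, 2)) = Mul(Rational(1, 149095), I, Pow(1241738295232490, Rational(1, 2)))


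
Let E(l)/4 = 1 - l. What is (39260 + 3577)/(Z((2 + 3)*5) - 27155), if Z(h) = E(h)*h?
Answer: -42837/29555 ≈ -1.4494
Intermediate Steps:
E(l) = 4 - 4*l (E(l) = 4*(1 - l) = 4 - 4*l)
Z(h) = h*(4 - 4*h) (Z(h) = (4 - 4*h)*h = h*(4 - 4*h))
(39260 + 3577)/(Z((2 + 3)*5) - 27155) = (39260 + 3577)/(4*((2 + 3)*5)*(1 - (2 + 3)*5) - 27155) = 42837/(4*(5*5)*(1 - 5*5) - 27155) = 42837/(4*25*(1 - 1*25) - 27155) = 42837/(4*25*(1 - 25) - 27155) = 42837/(4*25*(-24) - 27155) = 42837/(-2400 - 27155) = 42837/(-29555) = 42837*(-1/29555) = -42837/29555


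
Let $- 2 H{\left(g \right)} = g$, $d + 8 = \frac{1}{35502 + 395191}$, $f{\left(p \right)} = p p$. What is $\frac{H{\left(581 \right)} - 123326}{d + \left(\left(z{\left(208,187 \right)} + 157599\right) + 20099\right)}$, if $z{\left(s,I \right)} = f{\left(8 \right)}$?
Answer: $- \frac{106481522469}{153114807046} \approx -0.69544$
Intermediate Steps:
$f{\left(p \right)} = p^{2}$
$z{\left(s,I \right)} = 64$ ($z{\left(s,I \right)} = 8^{2} = 64$)
$d = - \frac{3445543}{430693}$ ($d = -8 + \frac{1}{35502 + 395191} = -8 + \frac{1}{430693} = - \frac{3445543}{430693} \approx -8.0$)
$H{\left(g \right)} = - \frac{g}{2}$
$\frac{H{\left(581 \right)} - 123326}{d + \left(\left(z{\left(208,187 \right)} + 157599\right) + 20099\right)} = \frac{\left(- \frac{1}{2}\right) 581 - 123326}{- \frac{3445543}{430693} + \left(\left(64 + 157599\right) + 20099\right)} = \frac{- \frac{581}{2} - 123326}{- \frac{3445543}{430693} + \left(157663 + 20099\right)} = - \frac{247233}{2 \left(- \frac{3445543}{430693} + 177762\right)} = - \frac{247233}{2 \cdot \frac{76557403523}{430693}} = \left(- \frac{247233}{2}\right) \frac{430693}{76557403523} = - \frac{106481522469}{153114807046}$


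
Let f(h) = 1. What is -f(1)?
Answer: -1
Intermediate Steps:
-f(1) = -1*1 = -1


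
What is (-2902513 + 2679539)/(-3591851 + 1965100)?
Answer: 222974/1626751 ≈ 0.13707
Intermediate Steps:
(-2902513 + 2679539)/(-3591851 + 1965100) = -222974/(-1626751) = -222974*(-1/1626751) = 222974/1626751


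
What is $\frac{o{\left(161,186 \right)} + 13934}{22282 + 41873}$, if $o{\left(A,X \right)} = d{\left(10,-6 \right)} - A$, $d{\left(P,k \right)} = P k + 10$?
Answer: $\frac{13723}{64155} \approx 0.2139$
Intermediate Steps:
$d{\left(P,k \right)} = 10 + P k$
$o{\left(A,X \right)} = -50 - A$ ($o{\left(A,X \right)} = \left(10 + 10 \left(-6\right)\right) - A = \left(10 - 60\right) - A = -50 - A$)
$\frac{o{\left(161,186 \right)} + 13934}{22282 + 41873} = \frac{\left(-50 - 161\right) + 13934}{22282 + 41873} = \frac{\left(-50 - 161\right) + 13934}{64155} = \left(-211 + 13934\right) \frac{1}{64155} = 13723 \cdot \frac{1}{64155} = \frac{13723}{64155}$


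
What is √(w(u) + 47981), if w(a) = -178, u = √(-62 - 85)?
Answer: √47803 ≈ 218.64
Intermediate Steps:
u = 7*I*√3 (u = √(-147) = 7*I*√3 ≈ 12.124*I)
√(w(u) + 47981) = √(-178 + 47981) = √47803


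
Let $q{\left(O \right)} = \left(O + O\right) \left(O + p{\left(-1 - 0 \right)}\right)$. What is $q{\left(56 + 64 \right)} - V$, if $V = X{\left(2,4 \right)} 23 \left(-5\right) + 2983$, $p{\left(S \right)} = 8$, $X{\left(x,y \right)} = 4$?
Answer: $28197$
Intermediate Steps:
$V = 2523$ ($V = 4 \cdot 23 \left(-5\right) + 2983 = 92 \left(-5\right) + 2983 = -460 + 2983 = 2523$)
$q{\left(O \right)} = 2 O \left(8 + O\right)$ ($q{\left(O \right)} = \left(O + O\right) \left(O + 8\right) = 2 O \left(8 + O\right)$)
$q{\left(56 + 64 \right)} - V = 2 \left(56 + 64\right) \left(8 + \left(56 + 64\right)\right) - 2523 = 2 \cdot 120 \left(8 + 120\right) - 2523 = 2 \cdot 120 \cdot 128 - 2523 = 30720 - 2523 = 28197$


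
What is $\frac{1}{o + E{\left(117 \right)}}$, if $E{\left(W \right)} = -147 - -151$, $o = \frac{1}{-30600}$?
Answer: $\frac{30600}{122399} \approx 0.25$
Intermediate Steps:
$o = - \frac{1}{30600} \approx -3.268 \cdot 10^{-5}$
$E{\left(W \right)} = 4$ ($E{\left(W \right)} = -147 + 151 = 4$)
$\frac{1}{o + E{\left(117 \right)}} = \frac{1}{- \frac{1}{30600} + 4} = \frac{1}{\frac{122399}{30600}} = \frac{30600}{122399}$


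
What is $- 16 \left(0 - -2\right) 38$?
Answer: $-1216$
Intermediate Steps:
$- 16 \left(0 - -2\right) 38 = - 16 \left(0 + 2\right) 38 = \left(-16\right) 2 \cdot 38 = \left(-32\right) 38 = -1216$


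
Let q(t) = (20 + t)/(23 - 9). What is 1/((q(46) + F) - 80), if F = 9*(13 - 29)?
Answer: -7/1535 ≈ -0.0045603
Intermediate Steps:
F = -144 (F = 9*(-16) = -144)
q(t) = 10/7 + t/14 (q(t) = (20 + t)/14 = (20 + t)*(1/14) = 10/7 + t/14)
1/((q(46) + F) - 80) = 1/(((10/7 + (1/14)*46) - 144) - 80) = 1/(((10/7 + 23/7) - 144) - 80) = 1/((33/7 - 144) - 80) = 1/(-975/7 - 80) = 1/(-1535/7) = -7/1535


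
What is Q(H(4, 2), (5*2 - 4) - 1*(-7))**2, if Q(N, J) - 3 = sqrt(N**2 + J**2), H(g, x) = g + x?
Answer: (3 + sqrt(205))**2 ≈ 299.91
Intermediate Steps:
Q(N, J) = 3 + sqrt(J**2 + N**2) (Q(N, J) = 3 + sqrt(N**2 + J**2) = 3 + sqrt(J**2 + N**2))
Q(H(4, 2), (5*2 - 4) - 1*(-7))**2 = (3 + sqrt(((5*2 - 4) - 1*(-7))**2 + (4 + 2)**2))**2 = (3 + sqrt(((10 - 4) + 7)**2 + 6**2))**2 = (3 + sqrt((6 + 7)**2 + 36))**2 = (3 + sqrt(13**2 + 36))**2 = (3 + sqrt(169 + 36))**2 = (3 + sqrt(205))**2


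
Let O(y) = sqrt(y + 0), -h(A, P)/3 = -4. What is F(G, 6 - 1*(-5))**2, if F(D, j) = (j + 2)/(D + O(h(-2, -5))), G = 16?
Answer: 11323/14884 - 676*sqrt(3)/3721 ≈ 0.44609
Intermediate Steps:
h(A, P) = 12 (h(A, P) = -3*(-4) = 12)
O(y) = sqrt(y)
F(D, j) = (2 + j)/(D + 2*sqrt(3)) (F(D, j) = (j + 2)/(D + sqrt(12)) = (2 + j)/(D + 2*sqrt(3)))
F(G, 6 - 1*(-5))**2 = ((2 + (6 - 1*(-5)))/(16 + 2*sqrt(3)))**2 = ((2 + (6 + 5))/(16 + 2*sqrt(3)))**2 = ((2 + 11)/(16 + 2*sqrt(3)))**2 = (13/(16 + 2*sqrt(3)))**2 = 169/(16 + 2*sqrt(3))**2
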